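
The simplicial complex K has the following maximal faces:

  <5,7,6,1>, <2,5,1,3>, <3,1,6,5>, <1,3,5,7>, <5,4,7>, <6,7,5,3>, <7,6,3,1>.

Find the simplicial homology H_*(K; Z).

H_0 ≅ Z,  H_1 = 0,  H_2 = 0,  H_3 ≅ Z.

Take the total order 1 < 2 < 3 < 4 < 5 < 6 < 7 on the vertex set. Then K (dimension 3) consists of the simplices:

  0-simplices (7): [1], [2], [3], [4], [5], [6], [7]
  1-simplices (15): [1,2], [1,3], [1,5], [1,6], [1,7], [2,3], [2,5], [3,5], [3,6], [3,7], [4,5], [4,7], [5,6], [5,7], [6,7]
  2-simplices (14): [1,2,3], [1,2,5], [1,3,5], [1,3,6], [1,3,7], [1,5,6], [1,5,7], [1,6,7], [2,3,5], [3,5,6], [3,5,7], [3,6,7], [4,5,7], [5,6,7]
  3-simplices (6): [1,2,3,5], [1,3,5,6], [1,3,5,7], [1,3,6,7], [1,5,6,7], [3,5,6,7]

Hence C_0 ≅ Z^7, C_1 ≅ Z^15, C_2 ≅ Z^14, C_3 ≅ Z^6.

Boundary ∂_1: C_1 → C_0 is given by ∂[p,q] = [q] − [p]. For instance
  ∂[5,6] = [6] − [5].
The resulting 7×15 matrix has rank 6, and its Smith normal form has invariant factors (1,1,1,1,1,1).

Boundary ∂_2: C_2 → C_1 acts by ∂[p,q,r] = [q,r] − [p,r] + [p,q]. For instance
  ∂[1,3,5] = [3,5] − [1,5] + [1,3],
  ∂[1,5,6] = [5,6] − [1,6] + [1,5].
This gives a 15×14 integer matrix of rank 9; reducing to Smith normal form yields diagonal entries (1,1,1,1,1,1,1,1,1).

The boundary map ∂_3: C_3 → C_2 sends each 3-simplex σ to the alternating sum Σ_i (−1)^i (σ with its i-th vertex removed). For instance
  ∂[1,2,3,5] = [2,3,5] − [1,3,5] + [1,2,5] − [1,2,3],
  ∂[1,3,5,6] = [3,5,6] − [1,5,6] + [1,3,6] − [1,3,5].
The 14×6 boundary matrix has rank 5 and Smith normal form diag(1,1,1,1,1).

Now H_k = ker ∂_k / im ∂_{k+1}, so:

  H_0: rank C_0 − rank ∂_1 = 7 − 6 = 1, and the invariant factors of ∂_1 are all 1, so H_0 = Z.
  H_1: rank ker ∂_1 − rank ∂_2 = (15 − 6) − 9 = 0, and the invariant factors of ∂_2 are all 1, so H_1 = 0.
  H_2: rank ker ∂_2 − rank ∂_3 = (14 − 9) − 5 = 0, and the invariant factors of ∂_3 are all 1, so H_2 = 0.
  H_3: rank ker ∂_3 − rank ∂_4 = (6 − 5) − 0 = 1, and there is no ∂_4, so H_3 = Z.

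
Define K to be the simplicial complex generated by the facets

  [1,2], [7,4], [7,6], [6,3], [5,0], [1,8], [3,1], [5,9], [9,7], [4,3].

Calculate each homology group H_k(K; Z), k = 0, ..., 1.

Fix the vertex order 0 < 1 < 2 < 3 < 4 < 5 < 6 < 7 < 8 < 9 and write every simplex with vertices in increasing order. Then dim K = 1 and the simplices of K are:

  0-simplices (10): [0], [1], [2], [3], [4], [5], [6], [7], [8], [9]
  1-simplices (10): [0,5], [1,2], [1,3], [1,8], [3,4], [3,6], [4,7], [5,9], [6,7], [7,9]

so the chain groups are C_0 ≅ Z^10, C_1 ≅ Z^10.

∂_1: C_1 → C_0 is given by ∂[p,q] = [q] − [p]. For instance
  ∂[1,3] = [3] − [1].
This gives a 10×10 integer matrix of rank 9; reducing to Smith normal form yields diagonal entries (1,1,1,1,1,1,1,1,1).

From H_k ≅ ker(∂_k) / im(∂_{k+1}) we obtain:

  H_0: rank C_0 − rank ∂_1 = 10 − 9 = 1, and the invariant factors of ∂_1 are all 1, so H_0 ≅ Z.
  H_1: rank ker ∂_1 − rank ∂_2 = (10 − 9) − 0 = 1, and there is no ∂_2, so H_1 ≅ Z.

H_0 ≅ Z,  H_1 ≅ Z.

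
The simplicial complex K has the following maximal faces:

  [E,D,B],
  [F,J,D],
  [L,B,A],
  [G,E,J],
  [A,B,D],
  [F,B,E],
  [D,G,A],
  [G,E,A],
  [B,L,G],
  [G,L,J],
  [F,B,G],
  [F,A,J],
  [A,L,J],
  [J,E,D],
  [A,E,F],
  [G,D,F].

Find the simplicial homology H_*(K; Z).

H_0 ≅ Z,  H_1 ≅ Z^2,  H_2 ≅ Z.

Take the total order A < B < D < E < F < G < J < L on the vertex set. Then K (dimension 2) consists of the simplices:

  0-simplices (8): A, B, D, E, F, G, J, L
  1-simplices (24): AB, AD, AE, AF, AG, AJ, AL, BD, BE, BF, BG, BL, DE, DF, DG, DJ, EF, EG, EJ, FG, FJ, GJ, GL, JL
  2-simplices (16): ABD, ABL, ADG, AEF, AEG, AFJ, AJL, BDE, BEF, BFG, BGL, DEJ, DFG, DFJ, EGJ, GJL

Hence C_0 ≅ Z^8, C_1 ≅ Z^24, C_2 ≅ Z^16.

The boundary map ∂_1: C_1 → C_0 maps an edge to its endpoints' difference, ∂[p,q] = q − p. For instance
  ∂GJ = J − G.
This gives a 8×24 integer matrix of rank 7; reducing to Smith normal form yields diagonal entries (1,1,1,1,1,1,1).

∂_2: C_2 → C_1 acts by ∂[p,q,r] = [q,r] − [p,r] + [p,q]. For instance
  ∂AEF = EF − AF + AE,
  ∂BEF = EF − BF + BE.
The 24×16 boundary matrix has rank 15 and Smith normal form diag(1,1,1,1,1,1,1,1,1,1,1,1,1,1,1).

Reading off H_k = ker ∂_k / im ∂_{k+1}:

  H_0: rank C_0 − rank ∂_1 = 8 − 7 = 1, and the invariant factors of ∂_1 are all 1, so H_0 ≅ Z.
  H_1: rank ker ∂_1 − rank ∂_2 = (24 − 7) − 15 = 2, and the invariant factors of ∂_2 are all 1, so H_1 ≅ Z^2.
  H_2: rank ker ∂_2 − rank ∂_3 = (16 − 15) − 0 = 1, and there is no ∂_3, so H_2 ≅ Z.

As a check, the Euler characteristic is 8 − 24 + 16 = 0, which agrees with 1 − 2 + 1 = 0.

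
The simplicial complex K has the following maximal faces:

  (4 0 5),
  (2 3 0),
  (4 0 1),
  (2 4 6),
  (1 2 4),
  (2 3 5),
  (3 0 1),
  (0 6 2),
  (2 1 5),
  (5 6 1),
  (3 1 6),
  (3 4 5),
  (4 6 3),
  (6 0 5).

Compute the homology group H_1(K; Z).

H_1 ≅ Z^2.

Order the vertices as 0 < 1 < 2 < 3 < 4 < 5 < 6. Listing each simplex with vertices in this order, K has dimension 2 with simplices:

  0-simplices (7): [0], [1], [2], [3], [4], [5], [6]
  1-simplices (21): [0,1], [0,2], [0,3], [0,4], [0,5], [0,6], [1,2], [1,3], [1,4], [1,5], [1,6], [2,3], [2,4], [2,5], [2,6], [3,4], [3,5], [3,6], [4,5], [4,6], [5,6]
  2-simplices (14): [0,1,3], [0,1,4], [0,2,3], [0,2,6], [0,4,5], [0,5,6], [1,2,4], [1,2,5], [1,3,6], [1,5,6], [2,3,5], [2,4,6], [3,4,5], [3,4,6]

so the chain groups are C_0 ≅ Z^7, C_1 ≅ Z^21, C_2 ≅ Z^14.

∂_1: C_1 → C_0 maps an edge to its endpoints' difference, ∂[p,q] = q − p.
As a 7×21 matrix over Z this has rank 6, with invariant factors (1,1,1,1,1,1).

∂_2: C_2 → C_1 acts by ∂[p,q,r] = [q,r] − [p,r] + [p,q]. For instance
  ∂[0,4,5] = [4,5] − [0,5] + [0,4],
  ∂[0,1,3] = [1,3] − [0,3] + [0,1].
This gives a 21×14 integer matrix of rank 13; reducing to Smith normal form yields diagonal entries (1,1,1,1,1,1,1,1,1,1,1,1,1).

Computing H_k = (kernel of ∂_k) / (image of ∂_{k+1}):

  H_1: rank ker ∂_1 − rank ∂_2 = (21 − 6) − 13 = 2, and the invariant factors of ∂_2 are all 1, so H_1 = Z^2.

(K is a triangulation of the torus T^2.)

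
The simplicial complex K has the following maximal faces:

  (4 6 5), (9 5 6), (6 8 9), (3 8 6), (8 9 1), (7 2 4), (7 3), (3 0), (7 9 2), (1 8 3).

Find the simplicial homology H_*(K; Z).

H_0 = Z,  H_1 = Z^2,  H_2 = 0.

Fix the vertex order 0 < 1 < 2 < 3 < 4 < 5 < 6 < 7 < 8 < 9 and write every simplex with vertices in increasing order. Then dim K = 2 and the simplices of K are:

  0-simplices (10): [0], [1], [2], [3], [4], [5], [6], [7], [8], [9]
  1-simplices (19): [0,3], [1,3], [1,8], [1,9], [2,4], [2,7], [2,9], [3,6], [3,7], [3,8], [4,5], [4,6], [4,7], [5,6], [5,9], [6,8], [6,9], [7,9], [8,9]
  2-simplices (8): [1,3,8], [1,8,9], [2,4,7], [2,7,9], [3,6,8], [4,5,6], [5,6,9], [6,8,9]

giving chain groups C_0 ≅ Z^10, C_1 ≅ Z^19, C_2 ≅ Z^8.

Boundary ∂_1: C_1 → C_0 is given by ∂[p,q] = [q] − [p].
The resulting 10×19 matrix has rank 9, and its Smith normal form has invariant factors (1,1,1,1,1,1,1,1,1).

∂_2: C_2 → C_1 sends each 2-simplex [p,q,r] to [q,r] − [p,r] + [p,q]. For instance
  ∂[1,8,9] = [8,9] − [1,9] + [1,8],
  ∂[2,7,9] = [7,9] − [2,9] + [2,7].
The 19×8 boundary matrix has rank 8 and Smith normal form diag(1,1,1,1,1,1,1,1).

Now H_k = ker ∂_k / im ∂_{k+1}, so:

  H_0: rank C_0 − rank ∂_1 = 10 − 9 = 1, and the invariant factors of ∂_1 are all 1, so H_0 ≅ Z.
  H_1: rank ker ∂_1 − rank ∂_2 = (19 − 9) − 8 = 2, and the invariant factors of ∂_2 are all 1, so H_1 ≅ Z^2.
  H_2: rank ker ∂_2 − rank ∂_3 = (8 − 8) − 0 = 0, and there is no ∂_3, so H_2 ≅ 0.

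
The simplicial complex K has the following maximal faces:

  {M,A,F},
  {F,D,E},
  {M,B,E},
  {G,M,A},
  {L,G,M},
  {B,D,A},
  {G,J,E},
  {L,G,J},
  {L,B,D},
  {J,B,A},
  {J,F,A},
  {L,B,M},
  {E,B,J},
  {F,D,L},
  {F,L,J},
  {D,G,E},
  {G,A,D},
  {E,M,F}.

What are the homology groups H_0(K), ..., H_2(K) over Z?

We work with the vertex ordering A < B < D < E < F < G < J < L < M. The simplices of K, each written with vertices in increasing order, are:

  0-simplices (9): A, B, D, E, F, G, J, L, M
  1-simplices (27): AB, AD, AF, AG, AJ, AM, BD, BE, BJ, BL, BM, DE, DF, DG, DL, EF, EG, EJ, EM, FJ, FL, FM, GJ, GL, GM, JL, LM
  2-simplices (18): ABD, ABJ, ADG, AFJ, AFM, AGM, BDL, BEJ, BEM, BLM, DEF, DEG, DFL, EFM, EGJ, FJL, GJL, GLM

so the chain groups are C_0 ≅ Z^9, C_1 ≅ Z^27, C_2 ≅ Z^18.

∂_1: C_1 → C_0 maps an edge to its endpoints' difference, ∂[p,q] = q − p. For instance
  ∂AG = G − A.
The resulting 9×27 matrix has rank 8, and its Smith normal form has invariant factors (1,1,1,1,1,1,1,1).

Boundary ∂_2: C_2 → C_1 sends each 2-simplex [p,q,r] to [q,r] − [p,r] + [p,q]. For instance
  ∂AFM = FM − AM + AF,
  ∂DFL = FL − DL + DF.
The 27×18 boundary matrix has rank 17 and Smith normal form diag(1,1,1,1,1,1,1,1,1,1,1,1,1,1,1,1,1).

Reading off H_k = ker ∂_k / im ∂_{k+1}:

  H_0: rank C_0 − rank ∂_1 = 9 − 8 = 1, and the invariant factors of ∂_1 are all 1, so H_0 ≅ Z.
  H_1: rank ker ∂_1 − rank ∂_2 = (27 − 8) − 17 = 2, and the invariant factors of ∂_2 are all 1, so H_1 ≅ Z^2.
  H_2: rank ker ∂_2 − rank ∂_3 = (18 − 17) − 0 = 1, and there is no ∂_3, so H_2 ≅ Z.

As a check, the Euler characteristic is 9 − 27 + 18 = 0, which agrees with 1 − 2 + 1 = 0.

H_0 = Z,  H_1 = Z^2,  H_2 = Z.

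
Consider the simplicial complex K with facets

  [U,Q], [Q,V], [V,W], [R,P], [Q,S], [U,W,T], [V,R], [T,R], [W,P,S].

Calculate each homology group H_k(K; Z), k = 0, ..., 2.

Fix the vertex order P < Q < R < S < T < U < V < W and write every simplex with vertices in increasing order. Then dim K = 2 and the simplices of K are:

  0-simplices (8): P, Q, R, S, T, U, V, W
  1-simplices (13): PR, PS, PW, QS, QU, QV, RT, RV, SW, TU, TW, UW, VW
  2-simplices (2): PSW, TUW

so the chain groups are C_0 ≅ Z^8, C_1 ≅ Z^13, C_2 ≅ Z^2.

∂_1: C_1 → C_0 maps an edge to its endpoints' difference, ∂[p,q] = q − p. For instance
  ∂VW = W − V.
The 8×13 boundary matrix has rank 7 and Smith normal form diag(1,1,1,1,1,1,1).

Boundary ∂_2: C_2 → C_1 sends each 2-simplex [p,q,r] to [q,r] − [p,r] + [p,q]. For instance
  ∂PSW = SW − PW + PS,
  ∂TUW = UW − TW + TU.
As a 13×2 matrix over Z this has rank 2, with invariant factors (1,1).

From H_k ≅ ker(∂_k) / im(∂_{k+1}) we obtain:

  H_0: rank C_0 − rank ∂_1 = 8 − 7 = 1, and the invariant factors of ∂_1 are all 1, so H_0 = Z.
  H_1: rank ker ∂_1 − rank ∂_2 = (13 − 7) − 2 = 4, and the invariant factors of ∂_2 are all 1, so H_1 = Z^4.
  H_2: rank ker ∂_2 − rank ∂_3 = (2 − 2) − 0 = 0, and there is no ∂_3, so H_2 = 0.

H_0 ≅ Z,  H_1 ≅ Z^4,  H_2 = 0.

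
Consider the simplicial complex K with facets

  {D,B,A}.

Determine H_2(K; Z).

H_2 ≅ 0.

Order the vertices as A < B < D. Listing each simplex with vertices in this order, K has dimension 2 with simplices:

  0-simplices (3): A, B, D
  1-simplices (3): AB, AD, BD
  2-simplices (1): ABD

so the chain groups are C_0 ≅ Z^3, C_1 ≅ Z^3, C_2 ≅ Z^1.

Boundary ∂_1: C_1 → C_0 sends each edge [p,q] (with p < q) to q − p. For instance
  ∂AB = B − A.
The 3×3 boundary matrix has rank 2 and Smith normal form diag(1,1).

Boundary ∂_2: C_2 → C_1 acts by ∂[p,q,r] = [q,r] − [p,r] + [p,q]. For instance
  ∂ABD = BD − AD + AB.
The 3×1 boundary matrix has rank 1 and Smith normal form diag(1).

Reading off H_k = ker ∂_k / im ∂_{k+1}:

  H_2: rank ker ∂_2 − rank ∂_3 = (1 − 1) − 0 = 0, and there is no ∂_3, so H_2 = 0.

(K is a triangulation of the 2-simplex.)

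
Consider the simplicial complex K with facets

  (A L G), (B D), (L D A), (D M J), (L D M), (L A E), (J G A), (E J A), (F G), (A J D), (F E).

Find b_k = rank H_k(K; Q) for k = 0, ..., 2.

b_0 = 1, b_1 = 1, b_2 = 0.

We work with the vertex ordering A < B < D < E < F < G < J < L < M. The simplices of K, each written with vertices in increasing order, are:

  0-simplices (9): A, B, D, E, F, G, J, L, M
  1-simplices (17): AD, AE, AG, AJ, AL, BD, DJ, DL, DM, EF, EJ, EL, FG, GJ, GL, JM, LM
  2-simplices (8): ADJ, ADL, AEJ, AEL, AGJ, AGL, DJM, DLM

Hence C_0 ≅ Z^9, C_1 ≅ Z^17, C_2 ≅ Z^8.

Boundary ∂_1: C_1 → C_0 maps an edge to its endpoints' difference, ∂[p,q] = q − p. For instance
  ∂AL = L − A.
The resulting 9×17 matrix has rank 8, and its Smith normal form has invariant factors (1,1,1,1,1,1,1,1).

The boundary map ∂_2: C_2 → C_1 maps a triangle to the signed sum of its edges. For instance
  ∂AEL = EL − AL + AE,
  ∂AGJ = GJ − AJ + AG.
As a 17×8 matrix over Z this has rank 8, with invariant factors (1,1,1,1,1,1,1,1).

Reading off H_k = ker ∂_k / im ∂_{k+1}:

  H_0: rank C_0 − rank ∂_1 = 9 − 8 = 1, and the invariant factors of ∂_1 are all 1, so H_0 ≅ Z.
  H_1: rank ker ∂_1 − rank ∂_2 = (17 − 8) − 8 = 1, and the invariant factors of ∂_2 are all 1, so H_1 ≅ Z.
  H_2: rank ker ∂_2 − rank ∂_3 = (8 − 8) − 0 = 0, and there is no ∂_3, so H_2 ≅ 0.

Hence the Betti numbers are b_0 = 1, b_1 = 1, b_2 = 0.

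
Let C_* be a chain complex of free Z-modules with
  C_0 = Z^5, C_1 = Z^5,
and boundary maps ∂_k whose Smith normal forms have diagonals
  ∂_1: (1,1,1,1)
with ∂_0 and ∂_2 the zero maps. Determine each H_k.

H_0 ≅ Z,  H_1 ≅ Z.

H_0: b_0 = 5 − 0 − 4 = 1; torsion from ∂_1 factors > 1: none. So H_0 ≅ Z.
H_1: b_1 = 5 − 4 − 0 = 1; torsion from ∂_2 factors > 1: none. So H_1 ≅ Z.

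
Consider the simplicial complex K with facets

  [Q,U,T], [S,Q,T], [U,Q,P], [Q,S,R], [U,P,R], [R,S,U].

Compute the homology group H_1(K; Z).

K has 6 vertices, 12 edges, 6 triangles.
rank ∂_1 = 5, rank ∂_2 = 6 ⇒ b_1 = 12 − 5 − 6 = 1; all invariant factors of ∂_2 are 1 so no torsion. So H_1 = Z.

H_1 ≅ Z.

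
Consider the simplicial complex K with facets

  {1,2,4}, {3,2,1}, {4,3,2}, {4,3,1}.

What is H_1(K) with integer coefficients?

H_1 ≅ 0.

Fix the vertex order 1 < 2 < 3 < 4 and write every simplex with vertices in increasing order. Then dim K = 2 and the simplices of K are:

  0-simplices (4): [1], [2], [3], [4]
  1-simplices (6): [1,2], [1,3], [1,4], [2,3], [2,4], [3,4]
  2-simplices (4): [1,2,3], [1,2,4], [1,3,4], [2,3,4]

so the chain groups are C_0 ≅ Z^4, C_1 ≅ Z^6, C_2 ≅ Z^4.

∂_1: C_1 → C_0 maps an edge to its endpoints' difference, ∂[p,q] = q − p.
As a 4×6 matrix over Z this has rank 3, with invariant factors (1,1,1).

Boundary ∂_2: C_2 → C_1 acts by ∂[p,q,r] = [q,r] − [p,r] + [p,q]. For instance
  ∂[1,2,3] = [2,3] − [1,3] + [1,2],
  ∂[1,2,4] = [2,4] − [1,4] + [1,2].
As a 6×4 matrix over Z this has rank 3, with invariant factors (1,1,1).

From H_k ≅ ker(∂_k) / im(∂_{k+1}) we obtain:

  H_1: rank ker ∂_1 − rank ∂_2 = (6 − 3) − 3 = 0, and the invariant factors of ∂_2 are all 1, so H_1 ≅ 0.

(K is a triangulation of the 2-sphere S^2.)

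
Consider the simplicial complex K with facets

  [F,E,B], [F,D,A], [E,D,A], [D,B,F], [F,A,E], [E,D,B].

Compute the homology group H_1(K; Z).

We work with the vertex ordering A < B < D < E < F. The simplices of K, each written with vertices in increasing order, are:

  0-simplices (5): A, B, D, E, F
  1-simplices (9): AD, AE, AF, BD, BE, BF, DE, DF, EF
  2-simplices (6): ADE, ADF, AEF, BDE, BDF, BEF

so the chain groups are C_0 ≅ Z^5, C_1 ≅ Z^9, C_2 ≅ Z^6.

Boundary ∂_1: C_1 → C_0 maps an edge to its endpoints' difference, ∂[p,q] = q − p.
The 5×9 boundary matrix has rank 4 and Smith normal form diag(1,1,1,1).

Boundary ∂_2: C_2 → C_1 maps a triangle to the signed sum of its edges. For instance
  ∂ADE = DE − AE + AD,
  ∂ADF = DF − AF + AD.
As a 9×6 matrix over Z this has rank 5, with invariant factors (1,1,1,1,1).

Computing H_k = (kernel of ∂_k) / (image of ∂_{k+1}):

  H_1: rank ker ∂_1 − rank ∂_2 = (9 − 4) − 5 = 0, and the invariant factors of ∂_2 are all 1, so H_1 ≅ 0.

(K is a triangulation of the 2-sphere S^2.)

H_1 = 0.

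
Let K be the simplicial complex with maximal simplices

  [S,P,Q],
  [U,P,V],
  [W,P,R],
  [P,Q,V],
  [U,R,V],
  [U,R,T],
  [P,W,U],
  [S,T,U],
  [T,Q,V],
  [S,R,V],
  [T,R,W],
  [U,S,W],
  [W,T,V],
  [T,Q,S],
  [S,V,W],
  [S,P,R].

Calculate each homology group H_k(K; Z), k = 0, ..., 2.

K has 8 vertices, 24 edges, 16 triangles.
rank ∂_0 = 0, rank ∂_1 = 7 ⇒ b_0 = 8 − 0 − 7 = 1; all invariant factors of ∂_1 are 1 so no torsion. So H_0 ≅ Z.
rank ∂_1 = 7, rank ∂_2 = 15 ⇒ b_1 = 24 − 7 − 15 = 2; all invariant factors of ∂_2 are 1 so no torsion. So H_1 ≅ Z^2.
rank ∂_2 = 15, rank ∂_3 = 0 ⇒ b_2 = 16 − 15 − 0 = 1. So H_2 ≅ Z.

H_0 = Z,  H_1 = Z^2,  H_2 = Z.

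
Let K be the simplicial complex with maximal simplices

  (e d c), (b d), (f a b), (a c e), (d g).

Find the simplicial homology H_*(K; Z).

Fix the vertex order a < b < c < d < e < f < g and write every simplex with vertices in increasing order. Then dim K = 2 and the simplices of K are:

  0-simplices (7): a, b, c, d, e, f, g
  1-simplices (10): ab, ac, ae, af, bd, bf, cd, ce, de, dg
  2-simplices (3): abf, ace, cde

giving chain groups C_0 ≅ Z^7, C_1 ≅ Z^10, C_2 ≅ Z^3.

The boundary map ∂_1: C_1 → C_0 maps an edge to its endpoints' difference, ∂[p,q] = q − p. For instance
  ∂dg = g − d.
The resulting 7×10 matrix has rank 6, and its Smith normal form has invariant factors (1,1,1,1,1,1).

The boundary map ∂_2: C_2 → C_1 acts by ∂[p,q,r] = [q,r] − [p,r] + [p,q]. For instance
  ∂ace = ce − ae + ac,
  ∂cde = de − ce + cd.
The 10×3 boundary matrix has rank 3 and Smith normal form diag(1,1,1).

From H_k ≅ ker(∂_k) / im(∂_{k+1}) we obtain:

  H_0: rank C_0 − rank ∂_1 = 7 − 6 = 1, and the invariant factors of ∂_1 are all 1, so H_0 = Z.
  H_1: rank ker ∂_1 − rank ∂_2 = (10 − 6) − 3 = 1, and the invariant factors of ∂_2 are all 1, so H_1 = Z.
  H_2: rank ker ∂_2 − rank ∂_3 = (3 − 3) − 0 = 0, and there is no ∂_3, so H_2 = 0.

H_0 ≅ Z,  H_1 ≅ Z,  H_2 = 0.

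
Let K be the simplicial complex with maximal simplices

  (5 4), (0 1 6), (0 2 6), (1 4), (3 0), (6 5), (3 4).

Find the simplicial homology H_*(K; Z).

K has 7 vertices, 10 edges, 2 triangles.
rank ∂_0 = 0, rank ∂_1 = 6 ⇒ b_0 = 7 − 0 − 6 = 1; all invariant factors of ∂_1 are 1 so no torsion. So H_0 ≅ Z.
rank ∂_1 = 6, rank ∂_2 = 2 ⇒ b_1 = 10 − 6 − 2 = 2; all invariant factors of ∂_2 are 1 so no torsion. So H_1 ≅ Z^2.
rank ∂_2 = 2, rank ∂_3 = 0 ⇒ b_2 = 2 − 2 − 0 = 0. So H_2 ≅ 0.

H_0 = Z,  H_1 = Z^2,  H_2 = 0.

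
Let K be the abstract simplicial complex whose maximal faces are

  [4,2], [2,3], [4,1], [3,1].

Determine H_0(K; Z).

We work with the vertex ordering 1 < 2 < 3 < 4. The simplices of K, each written with vertices in increasing order, are:

  0-simplices (4): [1], [2], [3], [4]
  1-simplices (4): [1,3], [1,4], [2,3], [2,4]

so the chain groups are C_0 ≅ Z^4, C_1 ≅ Z^4.

Boundary ∂_1: C_1 → C_0 is given by ∂[p,q] = [q] − [p]. For instance
  ∂[2,3] = [3] − [2].
The resulting 4×4 matrix has rank 3, and its Smith normal form has invariant factors (1,1,1).

Computing H_k = (kernel of ∂_k) / (image of ∂_{k+1}):

  H_0: rank C_0 − rank ∂_1 = 4 − 3 = 1, and the invariant factors of ∂_1 are all 1, so H_0 = Z.

H_0 = Z.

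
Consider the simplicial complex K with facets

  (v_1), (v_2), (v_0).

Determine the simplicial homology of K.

H_0 ≅ Z^3.

Fix the vertex order v_0 < v_1 < v_2 and write every simplex with vertices in increasing order. Then dim K = 0 and the simplices of K are:

  0-simplices (3): [v_0], [v_1], [v_2]

Hence C_0 ≅ Z^3.

From H_k ≅ ker(∂_k) / im(∂_{k+1}) we obtain:

  H_0: rank C_0 − rank ∂_1 = 3 − 0 = 3, and there is no ∂_1, so H_0 = Z^3.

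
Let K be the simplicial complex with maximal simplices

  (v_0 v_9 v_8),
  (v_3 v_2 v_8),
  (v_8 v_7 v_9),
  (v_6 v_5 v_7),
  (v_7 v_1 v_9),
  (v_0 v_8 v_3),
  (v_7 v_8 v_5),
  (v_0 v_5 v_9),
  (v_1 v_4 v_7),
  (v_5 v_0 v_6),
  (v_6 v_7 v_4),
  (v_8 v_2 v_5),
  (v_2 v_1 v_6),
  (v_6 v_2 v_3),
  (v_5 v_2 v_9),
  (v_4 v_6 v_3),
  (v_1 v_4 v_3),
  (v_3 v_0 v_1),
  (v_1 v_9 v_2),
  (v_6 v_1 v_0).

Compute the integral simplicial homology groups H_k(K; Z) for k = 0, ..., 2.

K has 10 vertices, 30 edges, 20 triangles.
rank ∂_0 = 0, rank ∂_1 = 9 ⇒ b_0 = 10 − 0 − 9 = 1; all invariant factors of ∂_1 are 1 so no torsion. So H_0 ≅ Z.
rank ∂_1 = 9, rank ∂_2 = 20 ⇒ b_1 = 30 − 9 − 20 = 1; ∂_2 has invariant factor(s) [2] giving torsion. So H_1 ≅ Z ⊕ Z_2.
rank ∂_2 = 20, rank ∂_3 = 0 ⇒ b_2 = 20 − 20 − 0 = 0. So H_2 ≅ 0.

H_0 ≅ Z,  H_1 ≅ Z ⊕ Z_2,  H_2 = 0.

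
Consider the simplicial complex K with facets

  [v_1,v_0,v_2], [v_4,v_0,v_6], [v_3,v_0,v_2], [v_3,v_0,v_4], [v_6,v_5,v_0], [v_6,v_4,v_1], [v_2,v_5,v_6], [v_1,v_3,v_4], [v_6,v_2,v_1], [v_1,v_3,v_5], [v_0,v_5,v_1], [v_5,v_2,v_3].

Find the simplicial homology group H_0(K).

H_0 = Z.

Order the vertices as v_0 < v_1 < v_2 < v_3 < v_4 < v_5 < v_6. Listing each simplex with vertices in this order, K has dimension 2 with simplices:

  0-simplices (7): [v_0], [v_1], [v_2], [v_3], [v_4], [v_5], [v_6]
  1-simplices (18): (18 of them)
  2-simplices (12): (12 of them)

giving chain groups C_0 ≅ Z^7, C_1 ≅ Z^18, C_2 ≅ Z^12.

The boundary map ∂_1: C_1 → C_0 is given by ∂[p,q] = [q] − [p]. For instance
  ∂[v_5,v_6] = [v_6] − [v_5].
The 7×18 boundary matrix has rank 6 and Smith normal form diag(1,1,1,1,1,1).

Boundary ∂_2: C_2 → C_1 sends each 2-simplex [p,q,r] to [q,r] − [p,r] + [p,q]. For instance
  ∂[v_0,v_1,v_2] = [v_1,v_2] − [v_0,v_2] + [v_0,v_1],
  ∂[v_1,v_3,v_5] = [v_3,v_5] − [v_1,v_5] + [v_1,v_3].
This gives a 18×12 integer matrix of rank 12; reducing to Smith normal form yields diagonal entries (1,1,1,1,1,1,1,1,1,1,1,2).

Computing H_k = (kernel of ∂_k) / (image of ∂_{k+1}):

  H_0: rank C_0 − rank ∂_1 = 7 − 6 = 1, and the invariant factors of ∂_1 are all 1, so H_0 = Z.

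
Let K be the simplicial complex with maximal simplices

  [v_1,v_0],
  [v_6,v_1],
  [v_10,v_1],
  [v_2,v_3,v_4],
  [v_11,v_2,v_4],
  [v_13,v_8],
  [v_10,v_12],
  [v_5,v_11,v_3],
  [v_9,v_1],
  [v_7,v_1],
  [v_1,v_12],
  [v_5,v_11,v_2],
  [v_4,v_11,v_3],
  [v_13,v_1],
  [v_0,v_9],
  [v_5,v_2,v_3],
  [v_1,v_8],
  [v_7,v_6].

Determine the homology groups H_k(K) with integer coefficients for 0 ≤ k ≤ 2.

H_0 ≅ Z^2,  H_1 ≅ Z^4,  H_2 ≅ Z.

Order the vertices as v_0 < v_1 < v_2 < v_3 < v_4 < v_5 < v_6 < v_7 < v_8 < v_9 < v_10 < v_11 < v_12 < v_13. Listing each simplex with vertices in this order, K has dimension 2 with simplices:

  0-simplices (14): [v_0], [v_1], [v_2], [v_3], [v_4], [v_5], [v_6], [v_7], [v_8], [v_9], [v_10], [v_11], [v_12], [v_13]
  1-simplices (21): (21 of them)
  2-simplices (6): [v_2,v_3,v_4], [v_2,v_3,v_5], [v_2,v_4,v_11], [v_2,v_5,v_11], [v_3,v_4,v_11], [v_3,v_5,v_11]

so the chain groups are C_0 ≅ Z^14, C_1 ≅ Z^21, C_2 ≅ Z^6.

Boundary ∂_1: C_1 → C_0 sends each edge [p,q] (with p < q) to q − p. For instance
  ∂[v_1,v_6] = [v_6] − [v_1].
The resulting 14×21 matrix has rank 12, and its Smith normal form has invariant factors (1,1,1,1,1,1,1,1,1,1,1,1).

The boundary map ∂_2: C_2 → C_1 sends each 2-simplex [p,q,r] to [q,r] − [p,r] + [p,q]. For instance
  ∂[v_2,v_3,v_4] = [v_3,v_4] − [v_2,v_4] + [v_2,v_3],
  ∂[v_3,v_5,v_11] = [v_5,v_11] − [v_3,v_11] + [v_3,v_5].
The resulting 21×6 matrix has rank 5, and its Smith normal form has invariant factors (1,1,1,1,1).

Now H_k = ker ∂_k / im ∂_{k+1}, so:

  H_0: rank C_0 − rank ∂_1 = 14 − 12 = 2, and the invariant factors of ∂_1 are all 1, so H_0 = Z^2.
  H_1: rank ker ∂_1 − rank ∂_2 = (21 − 12) − 5 = 4, and the invariant factors of ∂_2 are all 1, so H_1 = Z^4.
  H_2: rank ker ∂_2 − rank ∂_3 = (6 − 5) − 0 = 1, and there is no ∂_3, so H_2 = Z.

(K is a triangulation of the disjoint union of a wedge of 4 circles and the 2-sphere S^2.)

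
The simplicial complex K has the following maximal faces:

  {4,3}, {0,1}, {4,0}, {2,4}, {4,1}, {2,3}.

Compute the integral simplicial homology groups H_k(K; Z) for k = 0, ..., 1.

H_0 ≅ Z,  H_1 ≅ Z^2.

K has 5 vertices, 6 edges.
rank ∂_0 = 0, rank ∂_1 = 4 ⇒ b_0 = 5 − 0 − 4 = 1; all invariant factors of ∂_1 are 1 so no torsion. So H_0 ≅ Z.
rank ∂_1 = 4, rank ∂_2 = 0 ⇒ b_1 = 6 − 4 − 0 = 2. So H_1 ≅ Z^2.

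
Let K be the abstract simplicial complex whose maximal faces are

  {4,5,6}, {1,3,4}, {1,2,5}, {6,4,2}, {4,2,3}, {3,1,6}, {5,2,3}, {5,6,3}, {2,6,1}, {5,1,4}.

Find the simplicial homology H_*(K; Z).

Fix the vertex order 1 < 2 < 3 < 4 < 5 < 6 and write every simplex with vertices in increasing order. Then dim K = 2 and the simplices of K are:

  0-simplices (6): [1], [2], [3], [4], [5], [6]
  1-simplices (15): [1,2], [1,3], [1,4], [1,5], [1,6], [2,3], [2,4], [2,5], [2,6], [3,4], [3,5], [3,6], [4,5], [4,6], [5,6]
  2-simplices (10): [1,2,5], [1,2,6], [1,3,4], [1,3,6], [1,4,5], [2,3,4], [2,3,5], [2,4,6], [3,5,6], [4,5,6]

Hence C_0 ≅ Z^6, C_1 ≅ Z^15, C_2 ≅ Z^10.

Boundary ∂_1: C_1 → C_0 sends each edge [p,q] (with p < q) to q − p.
As a 6×15 matrix over Z this has rank 5, with invariant factors (1,1,1,1,1).

∂_2: C_2 → C_1 maps a triangle to the signed sum of its edges. For instance
  ∂[1,2,5] = [2,5] − [1,5] + [1,2],
  ∂[1,4,5] = [4,5] − [1,5] + [1,4].
This gives a 15×10 integer matrix of rank 10; reducing to Smith normal form yields diagonal entries (1,1,1,1,1,1,1,1,1,2).

Computing H_k = (kernel of ∂_k) / (image of ∂_{k+1}):

  H_0: rank C_0 − rank ∂_1 = 6 − 5 = 1, and the invariant factors of ∂_1 are all 1, so H_0 = Z.
  H_1: rank ker ∂_1 − rank ∂_2 = (15 − 5) − 10 = 0, and ∂_2 has invariant factor 2 > 1, so H_1 = Z/2Z.
  H_2: rank ker ∂_2 − rank ∂_3 = (10 − 10) − 0 = 0, and there is no ∂_3, so H_2 = 0.

(K is a triangulation of the real projective plane RP^2.)

H_0 ≅ Z,  H_1 ≅ Z/2Z,  H_2 = 0.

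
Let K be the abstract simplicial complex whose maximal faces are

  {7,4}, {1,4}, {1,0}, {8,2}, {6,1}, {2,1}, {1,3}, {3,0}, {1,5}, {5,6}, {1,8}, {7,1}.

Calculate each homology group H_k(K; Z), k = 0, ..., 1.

Take the total order 0 < 1 < 2 < 3 < 4 < 5 < 6 < 7 < 8 on the vertex set. Then K (dimension 1) consists of the simplices:

  0-simplices (9): [0], [1], [2], [3], [4], [5], [6], [7], [8]
  1-simplices (12): [0,1], [0,3], [1,2], [1,3], [1,4], [1,5], [1,6], [1,7], [1,8], [2,8], [4,7], [5,6]

so the chain groups are C_0 ≅ Z^9, C_1 ≅ Z^12.

The boundary map ∂_1: C_1 → C_0 maps an edge to its endpoints' difference, ∂[p,q] = q − p. For instance
  ∂[2,8] = [8] − [2].
The 9×12 boundary matrix has rank 8 and Smith normal form diag(1,1,1,1,1,1,1,1).

Reading off H_k = ker ∂_k / im ∂_{k+1}:

  H_0: rank C_0 − rank ∂_1 = 9 − 8 = 1, and the invariant factors of ∂_1 are all 1, so H_0 = Z.
  H_1: rank ker ∂_1 − rank ∂_2 = (12 − 8) − 0 = 4, and there is no ∂_2, so H_1 = Z^4.

H_0 = Z,  H_1 = Z^4.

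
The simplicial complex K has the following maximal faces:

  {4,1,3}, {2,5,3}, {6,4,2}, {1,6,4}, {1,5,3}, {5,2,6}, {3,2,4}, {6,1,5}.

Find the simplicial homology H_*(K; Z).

Fix the vertex order 1 < 2 < 3 < 4 < 5 < 6 and write every simplex with vertices in increasing order. Then dim K = 2 and the simplices of K are:

  0-simplices (6): [1], [2], [3], [4], [5], [6]
  1-simplices (12): [1,3], [1,4], [1,5], [1,6], [2,3], [2,4], [2,5], [2,6], [3,4], [3,5], [4,6], [5,6]
  2-simplices (8): [1,3,4], [1,3,5], [1,4,6], [1,5,6], [2,3,4], [2,3,5], [2,4,6], [2,5,6]

Hence C_0 ≅ Z^6, C_1 ≅ Z^12, C_2 ≅ Z^8.

The boundary map ∂_1: C_1 → C_0 is given by ∂[p,q] = [q] − [p]. For instance
  ∂[2,4] = [4] − [2].
The resulting 6×12 matrix has rank 5, and its Smith normal form has invariant factors (1,1,1,1,1).

The boundary map ∂_2: C_2 → C_1 maps a triangle to the signed sum of its edges. For instance
  ∂[1,3,5] = [3,5] − [1,5] + [1,3],
  ∂[1,3,4] = [3,4] − [1,4] + [1,3].
The resulting 12×8 matrix has rank 7, and its Smith normal form has invariant factors (1,1,1,1,1,1,1).

Now H_k = ker ∂_k / im ∂_{k+1}, so:

  H_0: rank C_0 − rank ∂_1 = 6 − 5 = 1, and the invariant factors of ∂_1 are all 1, so H_0 ≅ Z.
  H_1: rank ker ∂_1 − rank ∂_2 = (12 − 5) − 7 = 0, and the invariant factors of ∂_2 are all 1, so H_1 ≅ 0.
  H_2: rank ker ∂_2 − rank ∂_3 = (8 − 7) − 0 = 1, and there is no ∂_3, so H_2 ≅ Z.

(K is a triangulation of the 2-sphere S^2.)

H_0 = Z,  H_1 = 0,  H_2 = Z.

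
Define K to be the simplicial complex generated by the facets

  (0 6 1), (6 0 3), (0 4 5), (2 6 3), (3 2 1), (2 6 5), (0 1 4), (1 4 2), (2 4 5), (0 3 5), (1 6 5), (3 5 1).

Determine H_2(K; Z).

We work with the vertex ordering 0 < 1 < 2 < 3 < 4 < 5 < 6. The simplices of K, each written with vertices in increasing order, are:

  0-simplices (7): [0], [1], [2], [3], [4], [5], [6]
  1-simplices (18): [0,1], [0,3], [0,4], [0,5], [0,6], [1,2], [1,3], [1,4], [1,5], [1,6], [2,3], [2,4], [2,5], [2,6], [3,5], [3,6], [4,5], [5,6]
  2-simplices (12): [0,1,4], [0,1,6], [0,3,5], [0,3,6], [0,4,5], [1,2,3], [1,2,4], [1,3,5], [1,5,6], [2,3,6], [2,4,5], [2,5,6]

so the chain groups are C_0 ≅ Z^7, C_1 ≅ Z^18, C_2 ≅ Z^12.

The boundary map ∂_1: C_1 → C_0 sends each edge [p,q] (with p < q) to q − p.
This gives a 7×18 integer matrix of rank 6; reducing to Smith normal form yields diagonal entries (1,1,1,1,1,1).

The boundary map ∂_2: C_2 → C_1 acts by ∂[p,q,r] = [q,r] − [p,r] + [p,q]. For instance
  ∂[2,3,6] = [3,6] − [2,6] + [2,3],
  ∂[0,1,4] = [1,4] − [0,4] + [0,1].
The resulting 18×12 matrix has rank 12, and its Smith normal form has invariant factors (1,1,1,1,1,1,1,1,1,1,1,2).

Now H_k = ker ∂_k / im ∂_{k+1}, so:

  H_2: rank ker ∂_2 − rank ∂_3 = (12 − 12) − 0 = 0, and there is no ∂_3, so H_2 = 0.

H_2 = 0.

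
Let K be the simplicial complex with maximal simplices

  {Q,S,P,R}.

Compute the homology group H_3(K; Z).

Order the vertices as P < Q < R < S. Listing each simplex with vertices in this order, K has dimension 3 with simplices:

  0-simplices (4): P, Q, R, S
  1-simplices (6): PQ, PR, PS, QR, QS, RS
  2-simplices (4): PQR, PQS, PRS, QRS
  3-simplices (1): PQRS

giving chain groups C_0 ≅ Z^4, C_1 ≅ Z^6, C_2 ≅ Z^4, C_3 ≅ Z^1.

∂_1: C_1 → C_0 maps an edge to its endpoints' difference, ∂[p,q] = q − p.
The 4×6 boundary matrix has rank 3 and Smith normal form diag(1,1,1).

∂_2: C_2 → C_1 maps a triangle to the signed sum of its edges. For instance
  ∂QRS = RS − QS + QR,
  ∂PQR = QR − PR + PQ.
The resulting 6×4 matrix has rank 3, and its Smith normal form has invariant factors (1,1,1).

Boundary ∂_3: C_3 → C_2 sends each 3-simplex σ to the alternating sum Σ_i (−1)^i (σ with its i-th vertex removed). For instance
  ∂PQRS = QRS − PRS + PQS − PQR.
The resulting 4×1 matrix has rank 1, and its Smith normal form has invariant factors (1).

Computing H_k = (kernel of ∂_k) / (image of ∂_{k+1}):

  H_3: rank ker ∂_3 − rank ∂_4 = (1 − 1) − 0 = 0, and there is no ∂_4, so H_3 ≅ 0.

H_3 ≅ 0.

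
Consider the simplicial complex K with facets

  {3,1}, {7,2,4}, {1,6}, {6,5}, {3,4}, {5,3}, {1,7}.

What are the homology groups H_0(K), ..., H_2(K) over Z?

H_0 ≅ Z,  H_1 ≅ Z^2,  H_2 = 0.

Take the total order 1 < 2 < 3 < 4 < 5 < 6 < 7 on the vertex set. Then K (dimension 2) consists of the simplices:

  0-simplices (7): [1], [2], [3], [4], [5], [6], [7]
  1-simplices (9): [1,3], [1,6], [1,7], [2,4], [2,7], [3,4], [3,5], [4,7], [5,6]
  2-simplices (1): [2,4,7]

giving chain groups C_0 ≅ Z^7, C_1 ≅ Z^9, C_2 ≅ Z^1.

∂_1: C_1 → C_0 sends each edge [p,q] (with p < q) to q − p. For instance
  ∂[2,7] = [7] − [2].
This gives a 7×9 integer matrix of rank 6; reducing to Smith normal form yields diagonal entries (1,1,1,1,1,1).

∂_2: C_2 → C_1 sends each 2-simplex [p,q,r] to [q,r] − [p,r] + [p,q]. For instance
  ∂[2,4,7] = [4,7] − [2,7] + [2,4].
As a 9×1 matrix over Z this has rank 1, with invariant factors (1).

Computing H_k = (kernel of ∂_k) / (image of ∂_{k+1}):

  H_0: rank C_0 − rank ∂_1 = 7 − 6 = 1, and the invariant factors of ∂_1 are all 1, so H_0 = Z.
  H_1: rank ker ∂_1 − rank ∂_2 = (9 − 6) − 1 = 2, and the invariant factors of ∂_2 are all 1, so H_1 = Z^2.
  H_2: rank ker ∂_2 − rank ∂_3 = (1 − 1) − 0 = 0, and there is no ∂_3, so H_2 = 0.

As a check, the Euler characteristic is 7 − 9 + 1 = -1, which agrees with 1 − 2 + 0 = -1.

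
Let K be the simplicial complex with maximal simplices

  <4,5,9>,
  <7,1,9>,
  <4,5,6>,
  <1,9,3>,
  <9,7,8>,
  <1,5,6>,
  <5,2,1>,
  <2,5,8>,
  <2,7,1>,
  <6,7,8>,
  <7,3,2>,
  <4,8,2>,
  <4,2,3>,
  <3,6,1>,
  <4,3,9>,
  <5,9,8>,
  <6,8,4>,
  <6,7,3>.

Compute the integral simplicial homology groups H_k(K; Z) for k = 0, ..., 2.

We work with the vertex ordering 1 < 2 < 3 < 4 < 5 < 6 < 7 < 8 < 9. The simplices of K, each written with vertices in increasing order, are:

  0-simplices (9): [1], [2], [3], [4], [5], [6], [7], [8], [9]
  1-simplices (27): (27 of them)
  2-simplices (18): [1,2,5], [1,2,7], [1,3,6], [1,3,9], [1,5,6], [1,7,9], [2,3,4], [2,3,7], [2,4,8], [2,5,8], [3,4,9], [3,6,7], [4,5,6], [4,5,9], [4,6,8], [5,8,9], [6,7,8], [7,8,9]

Hence C_0 ≅ Z^9, C_1 ≅ Z^27, C_2 ≅ Z^18.

∂_1: C_1 → C_0 is given by ∂[p,q] = [q] − [p].
This gives a 9×27 integer matrix of rank 8; reducing to Smith normal form yields diagonal entries (1,1,1,1,1,1,1,1).

∂_2: C_2 → C_1 sends each 2-simplex [p,q,r] to [q,r] − [p,r] + [p,q]. For instance
  ∂[1,3,9] = [3,9] − [1,9] + [1,3],
  ∂[4,6,8] = [6,8] − [4,8] + [4,6].
As a 27×18 matrix over Z this has rank 18, with invariant factors (1,1,1,1,1,1,1,1,1,1,1,1,1,1,1,1,1,2).

Reading off H_k = ker ∂_k / im ∂_{k+1}:

  H_0: rank C_0 − rank ∂_1 = 9 − 8 = 1, and the invariant factors of ∂_1 are all 1, so H_0 ≅ Z.
  H_1: rank ker ∂_1 − rank ∂_2 = (27 − 8) − 18 = 1, and ∂_2 has invariant factor 2 > 1, so H_1 ≅ Z ⊕ Z/2.
  H_2: rank ker ∂_2 − rank ∂_3 = (18 − 18) − 0 = 0, and there is no ∂_3, so H_2 ≅ 0.

H_0 = Z,  H_1 = Z ⊕ Z/2,  H_2 = 0.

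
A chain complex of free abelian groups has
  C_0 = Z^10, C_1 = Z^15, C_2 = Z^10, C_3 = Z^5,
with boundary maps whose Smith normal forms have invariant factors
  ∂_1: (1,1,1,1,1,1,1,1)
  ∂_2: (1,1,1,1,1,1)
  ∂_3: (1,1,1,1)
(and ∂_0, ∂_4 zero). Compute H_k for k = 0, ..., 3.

H_0: b_0 = 10 − 0 − 8 = 2; torsion from ∂_1 factors > 1: none. So H_0 ≅ Z^2.
H_1: b_1 = 15 − 8 − 6 = 1; torsion from ∂_2 factors > 1: none. So H_1 ≅ Z.
H_2: b_2 = 10 − 6 − 4 = 0; torsion from ∂_3 factors > 1: none. So H_2 ≅ 0.
H_3: b_3 = 5 − 4 − 0 = 1; torsion from ∂_4 factors > 1: none. So H_3 ≅ Z.

H_0 ≅ Z^2,  H_1 ≅ Z,  H_2 = 0,  H_3 ≅ Z.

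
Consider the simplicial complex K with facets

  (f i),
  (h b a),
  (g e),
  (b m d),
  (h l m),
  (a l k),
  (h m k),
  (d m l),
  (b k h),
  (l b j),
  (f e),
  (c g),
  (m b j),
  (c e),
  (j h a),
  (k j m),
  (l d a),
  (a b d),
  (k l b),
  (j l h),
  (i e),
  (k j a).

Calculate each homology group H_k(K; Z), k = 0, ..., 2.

K has 13 vertices, 30 edges, 16 triangles.
rank ∂_0 = 0, rank ∂_1 = 11 ⇒ b_0 = 13 − 0 − 11 = 2; all invariant factors of ∂_1 are 1 so no torsion. So H_0 = Z^2.
rank ∂_1 = 11, rank ∂_2 = 15 ⇒ b_1 = 30 − 11 − 15 = 4; all invariant factors of ∂_2 are 1 so no torsion. So H_1 = Z^4.
rank ∂_2 = 15, rank ∂_3 = 0 ⇒ b_2 = 16 − 15 − 0 = 1. So H_2 = Z.

H_0 = Z^2,  H_1 = Z^4,  H_2 = Z.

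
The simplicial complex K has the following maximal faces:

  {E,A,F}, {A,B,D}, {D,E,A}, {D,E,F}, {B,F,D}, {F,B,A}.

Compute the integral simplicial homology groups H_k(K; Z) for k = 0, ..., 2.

We work with the vertex ordering A < B < D < E < F. The simplices of K, each written with vertices in increasing order, are:

  0-simplices (5): A, B, D, E, F
  1-simplices (9): AB, AD, AE, AF, BD, BF, DE, DF, EF
  2-simplices (6): ABD, ABF, ADE, AEF, BDF, DEF

Hence C_0 ≅ Z^5, C_1 ≅ Z^9, C_2 ≅ Z^6.

∂_1: C_1 → C_0 sends each edge [p,q] (with p < q) to q − p.
The 5×9 boundary matrix has rank 4 and Smith normal form diag(1,1,1,1).

Boundary ∂_2: C_2 → C_1 acts by ∂[p,q,r] = [q,r] − [p,r] + [p,q]. For instance
  ∂AEF = EF − AF + AE,
  ∂ABF = BF − AF + AB.
As a 9×6 matrix over Z this has rank 5, with invariant factors (1,1,1,1,1).

Now H_k = ker ∂_k / im ∂_{k+1}, so:

  H_0: rank C_0 − rank ∂_1 = 5 − 4 = 1, and the invariant factors of ∂_1 are all 1, so H_0 = Z.
  H_1: rank ker ∂_1 − rank ∂_2 = (9 − 4) − 5 = 0, and the invariant factors of ∂_2 are all 1, so H_1 = 0.
  H_2: rank ker ∂_2 − rank ∂_3 = (6 − 5) − 0 = 1, and there is no ∂_3, so H_2 = Z.

H_0 = Z,  H_1 = 0,  H_2 = Z.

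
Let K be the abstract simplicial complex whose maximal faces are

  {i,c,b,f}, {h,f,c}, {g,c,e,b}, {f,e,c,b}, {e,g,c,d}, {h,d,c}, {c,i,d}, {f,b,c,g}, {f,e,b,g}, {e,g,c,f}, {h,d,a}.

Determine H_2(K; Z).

Take the total order a < b < c < d < e < f < g < h < i on the vertex set. Then K (dimension 3) consists of the simplices:

  0-simplices (9): a, b, c, d, e, f, g, h, i
  1-simplices (22): ad, ah, bc, be, bf, bg, bi, cd, ce, cf, cg, ch, ci, de, dg, dh, di, ef, eg, fg, fh, fi
  2-simplices (20): adh, bce, bcf, bcg, bci, bef, beg, bfg, bfi, cde, cdg, cdh, cdi, cef, ceg, cfg, cfh, cfi, deg, efg
  3-simplices (7): bcef, bceg, bcfg, bcfi, befg, cdeg, cefg

so the chain groups are C_0 ≅ Z^9, C_1 ≅ Z^22, C_2 ≅ Z^20, C_3 ≅ Z^7.

∂_1: C_1 → C_0 is given by ∂[p,q] = [q] − [p].
The 9×22 boundary matrix has rank 8 and Smith normal form diag(1,1,1,1,1,1,1,1).

Boundary ∂_2: C_2 → C_1 sends each 2-simplex [p,q,r] to [q,r] − [p,r] + [p,q]. For instance
  ∂cfh = fh − ch + cf,
  ∂bci = ci − bi + bc.
The resulting 22×20 matrix has rank 14, and its Smith normal form has invariant factors (1,1,1,1,1,1,1,1,1,1,1,1,1,1).

∂_3: C_3 → C_2 sends each 3-simplex σ to the alternating sum Σ_i (−1)^i (σ with its i-th vertex removed). For instance
  ∂cefg = efg − cfg + ceg − cef,
  ∂bcef = cef − bef + bcf − bce.
The 20×7 boundary matrix has rank 6 and Smith normal form diag(1,1,1,1,1,1).

Computing H_k = (kernel of ∂_k) / (image of ∂_{k+1}):

  H_2: rank ker ∂_2 − rank ∂_3 = (20 − 14) − 6 = 0, and the invariant factors of ∂_3 are all 1, so H_2 = 0.

H_2 ≅ 0.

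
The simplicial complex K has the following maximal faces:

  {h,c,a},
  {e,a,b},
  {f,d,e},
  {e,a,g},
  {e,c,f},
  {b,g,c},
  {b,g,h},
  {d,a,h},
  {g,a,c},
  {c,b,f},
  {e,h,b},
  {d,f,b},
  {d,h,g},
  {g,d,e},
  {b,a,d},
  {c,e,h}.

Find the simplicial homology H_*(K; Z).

H_0 = Z,  H_1 = Z^2,  H_2 = Z.

Take the total order a < b < c < d < e < f < g < h on the vertex set. Then K (dimension 2) consists of the simplices:

  0-simplices (8): a, b, c, d, e, f, g, h
  1-simplices (24): ab, ac, ad, ae, ag, ah, bc, bd, be, bf, bg, bh, ce, cf, cg, ch, de, df, dg, dh, ef, eg, eh, gh
  2-simplices (16): abd, abe, acg, ach, adh, aeg, bcf, bcg, bdf, beh, bgh, cef, ceh, def, deg, dgh

Hence C_0 ≅ Z^8, C_1 ≅ Z^24, C_2 ≅ Z^16.

Boundary ∂_1: C_1 → C_0 maps an edge to its endpoints' difference, ∂[p,q] = q − p.
The 8×24 boundary matrix has rank 7 and Smith normal form diag(1,1,1,1,1,1,1).

The boundary map ∂_2: C_2 → C_1 maps a triangle to the signed sum of its edges. For instance
  ∂bdf = df − bf + bd,
  ∂adh = dh − ah + ad.
The 24×16 boundary matrix has rank 15 and Smith normal form diag(1,1,1,1,1,1,1,1,1,1,1,1,1,1,1).

Now H_k = ker ∂_k / im ∂_{k+1}, so:

  H_0: rank C_0 − rank ∂_1 = 8 − 7 = 1, and the invariant factors of ∂_1 are all 1, so H_0 = Z.
  H_1: rank ker ∂_1 − rank ∂_2 = (24 − 7) − 15 = 2, and the invariant factors of ∂_2 are all 1, so H_1 = Z^2.
  H_2: rank ker ∂_2 − rank ∂_3 = (16 − 15) − 0 = 1, and there is no ∂_3, so H_2 = Z.

(K is a triangulation of the torus T^2.)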